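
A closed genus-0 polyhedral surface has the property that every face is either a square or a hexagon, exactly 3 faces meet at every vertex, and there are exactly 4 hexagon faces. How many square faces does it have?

6

Let x be the number of squares; then F = 4 + x.
Edge–face incidences: 2E = 6·4 + 4·x = 24 + 4x.
Every vertex has degree 3, so 3V = 2E.
Euler: V − E + F = 2 ⇒ (2E)/3 − E + (4 + x) = 2.
Multiply by 6: 2·(2E) − 3·(2E) + 6·(4 + x) = 12, i.e. 24 + 6x − (24 + 4x) = 12.
Collecting terms: 2x = 12, so x = 6.
Then 2E = 24 + 4·6 = 48, so E = 24, V = 2E/3 = 16, F = 4 + 6 = 10.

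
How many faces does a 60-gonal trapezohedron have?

120

The n-trapezohedron (dual of the n-antiprism) has V = 2·60 + 2 = 122, E = 4·60 = 240, F = 2·60 = 120.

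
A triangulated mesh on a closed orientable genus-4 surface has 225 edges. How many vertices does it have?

χ = 2 − 2·4 = -6, and every face is a triangle so 3F = 2E.
F = 2E/3 = 150. Then V = -6 + E − F = -6 + 225 − 150 = 69.

69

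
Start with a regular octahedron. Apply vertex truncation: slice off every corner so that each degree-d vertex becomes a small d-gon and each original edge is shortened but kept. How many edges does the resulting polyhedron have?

36

The base solid has V = 6, E = 12, F = 8.
Truncation replaces each original edge-end by a new vertex, so V′ = 2E = 24.
Each original edge survives, and each old vertex of degree d contributes d new edges; summing degrees gives Σd = 2E, so E′ = E + 2E = 3E = 36.
Each original face survives and each original vertex becomes one new face: F′ = F + V = 14.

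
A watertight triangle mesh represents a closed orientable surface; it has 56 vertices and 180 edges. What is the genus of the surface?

3

Every face is a triangle and each edge borders two faces, so 3F = 2·180, giving F = 120.
χ = V − E + F = 56 − 180 + 120 = -4.
For a closed orientable surface χ = 2 − 2g, so g = (2 − (-4))/2 = 3.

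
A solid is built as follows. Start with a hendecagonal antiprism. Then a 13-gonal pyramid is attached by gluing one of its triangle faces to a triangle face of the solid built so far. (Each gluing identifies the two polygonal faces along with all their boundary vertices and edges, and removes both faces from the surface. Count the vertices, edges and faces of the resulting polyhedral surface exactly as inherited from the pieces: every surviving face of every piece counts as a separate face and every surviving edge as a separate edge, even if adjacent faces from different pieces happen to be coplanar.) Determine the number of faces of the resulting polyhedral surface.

36

A hendecagonal antiprism: V=22, E=44, F=24.
Attach a 13-gonal pyramid (V=14, E=26, F=14) along a 3-gon: merge 3 vertices and 3 edges, delete both glued faces → V=33, E=67, F=36.
Check: V − E + F = 33 − 67 + 36 = 2.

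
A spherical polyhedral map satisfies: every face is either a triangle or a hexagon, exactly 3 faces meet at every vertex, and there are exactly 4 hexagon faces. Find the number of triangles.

Let x be the number of triangles; then F = 4 + x.
Edge–face incidences: 2E = 6·4 + 3·x = 24 + 3x.
Every vertex has degree 3, so 3V = 2E.
Euler: V − E + F = 2 ⇒ (2E)/3 − E + (4 + x) = 2.
Multiply by 6: 2·(2E) − 3·(2E) + 6·(4 + x) = 12, i.e. 24 + 6x − (24 + 3x) = 12.
Collecting terms: 3x = 12, so x = 4.
Then 2E = 24 + 3·4 = 36, so E = 18, V = 2E/3 = 12, F = 4 + 4 = 8.

4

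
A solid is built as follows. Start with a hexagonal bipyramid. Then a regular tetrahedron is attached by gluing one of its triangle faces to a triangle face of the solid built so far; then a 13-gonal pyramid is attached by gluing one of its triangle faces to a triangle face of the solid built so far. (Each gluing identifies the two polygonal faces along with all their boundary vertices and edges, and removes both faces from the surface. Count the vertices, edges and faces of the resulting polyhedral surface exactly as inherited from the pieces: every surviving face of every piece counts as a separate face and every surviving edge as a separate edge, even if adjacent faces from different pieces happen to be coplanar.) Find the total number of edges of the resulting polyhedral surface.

44

A hexagonal bipyramid: V=8, E=18, F=12.
Attach a regular tetrahedron (V=4, E=6, F=4) along a 3-gon: merge 3 vertices and 3 edges, delete both glued faces → V=9, E=21, F=14.
Attach a 13-gonal pyramid (V=14, E=26, F=14) along a 3-gon: merge 3 vertices and 3 edges, delete both glued faces → V=20, E=44, F=26.
Check: V − E + F = 20 − 44 + 26 = 2.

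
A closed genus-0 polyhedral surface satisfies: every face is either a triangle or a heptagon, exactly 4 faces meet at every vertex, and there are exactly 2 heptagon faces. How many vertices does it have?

14

Let x be the number of triangles; then F = 2 + x.
Edge–face incidences: 2E = 7·2 + 3·x = 14 + 3x.
Every vertex has degree 4, so 4V = 2E.
Euler: V − E + F = 2 ⇒ (2E)/4 − E + (2 + x) = 2.
Multiply by 8: 2·(2E) − 4·(2E) + 8·(2 + x) = 16, i.e. 16 + 8x − 2·(14 + 3x) = 16.
Collecting terms: 2x − 12 = 16, so 2x = 28, so x = 14.
Then 2E = 14 + 3·14 = 56, so E = 28, V = 2E/4 = 14, F = 2 + 14 = 16.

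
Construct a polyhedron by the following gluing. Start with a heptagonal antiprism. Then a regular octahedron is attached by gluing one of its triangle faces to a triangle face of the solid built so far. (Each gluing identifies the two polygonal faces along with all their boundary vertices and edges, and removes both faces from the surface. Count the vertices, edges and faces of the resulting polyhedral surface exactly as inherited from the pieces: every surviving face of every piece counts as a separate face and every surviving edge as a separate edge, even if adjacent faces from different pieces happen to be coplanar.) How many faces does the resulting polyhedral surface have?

A heptagonal antiprism: V=14, E=28, F=16.
Attach a regular octahedron (V=6, E=12, F=8) along a 3-gon: merge 3 vertices and 3 edges, delete both glued faces → V=17, E=37, F=22.
Check: V − E + F = 17 − 37 + 22 = 2.

22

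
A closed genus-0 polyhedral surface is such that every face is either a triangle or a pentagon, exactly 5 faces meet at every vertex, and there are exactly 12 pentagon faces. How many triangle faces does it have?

Let x be the number of triangles; then F = 12 + x.
Edge–face incidences: 2E = 5·12 + 3·x = 60 + 3x.
Every vertex has degree 5, so 5V = 2E.
Euler: V − E + F = 2 ⇒ (2E)/5 − E + (12 + x) = 2.
Multiply by 10: 2·(2E) − 5·(2E) + 10·(12 + x) = 20, i.e. 120 + 10x − 3·(60 + 3x) = 20.
Collecting terms: x − 60 = 20, so x = 80.
Then 2E = 60 + 3·80 = 300, so E = 150, V = 2E/5 = 60, F = 12 + 80 = 92.

80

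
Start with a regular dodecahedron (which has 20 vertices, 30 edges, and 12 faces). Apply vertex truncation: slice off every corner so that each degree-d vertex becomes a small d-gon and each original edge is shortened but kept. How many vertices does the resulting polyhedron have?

60

Truncation replaces each original edge-end by a new vertex, so V′ = 2E = 60.
Each original edge survives, and each old vertex of degree d contributes d new edges; summing degrees gives Σd = 2E, so E′ = E + 2E = 3E = 90.
Each original face survives and each original vertex becomes one new face: F′ = F + V = 32.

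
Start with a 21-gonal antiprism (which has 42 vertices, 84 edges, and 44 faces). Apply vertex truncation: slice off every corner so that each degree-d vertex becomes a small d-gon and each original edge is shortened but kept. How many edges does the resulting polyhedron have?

Truncation replaces each original edge-end by a new vertex, so V′ = 2E = 168.
Each original edge survives, and each old vertex of degree d contributes d new edges; summing degrees gives Σd = 2E, so E′ = E + 2E = 3E = 252.
Each original face survives and each original vertex becomes one new face: F′ = F + V = 86.

252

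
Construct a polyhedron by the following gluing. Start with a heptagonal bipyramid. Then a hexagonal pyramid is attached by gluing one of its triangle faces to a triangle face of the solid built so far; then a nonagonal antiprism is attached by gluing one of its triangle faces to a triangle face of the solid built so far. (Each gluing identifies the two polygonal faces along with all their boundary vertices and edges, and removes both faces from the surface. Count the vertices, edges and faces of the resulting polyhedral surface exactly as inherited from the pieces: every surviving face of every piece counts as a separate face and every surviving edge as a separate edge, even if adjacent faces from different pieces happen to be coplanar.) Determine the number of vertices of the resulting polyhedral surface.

28

A heptagonal bipyramid: V=9, E=21, F=14.
Attach a hexagonal pyramid (V=7, E=12, F=7) along a 3-gon: merge 3 vertices and 3 edges, delete both glued faces → V=13, E=30, F=19.
Attach a nonagonal antiprism (V=18, E=36, F=20) along a 3-gon: merge 3 vertices and 3 edges, delete both glued faces → V=28, E=63, F=37.
Check: V − E + F = 28 − 63 + 37 = 2.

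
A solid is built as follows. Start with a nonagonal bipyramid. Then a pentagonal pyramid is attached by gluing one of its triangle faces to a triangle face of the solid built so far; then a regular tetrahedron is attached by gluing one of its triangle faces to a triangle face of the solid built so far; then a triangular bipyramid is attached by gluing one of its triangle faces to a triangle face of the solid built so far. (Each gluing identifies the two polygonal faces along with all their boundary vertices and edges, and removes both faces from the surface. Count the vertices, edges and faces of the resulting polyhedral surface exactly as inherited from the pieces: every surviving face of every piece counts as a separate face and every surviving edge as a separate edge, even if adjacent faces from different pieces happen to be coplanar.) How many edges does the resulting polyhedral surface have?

43

A nonagonal bipyramid: V=11, E=27, F=18.
Attach a pentagonal pyramid (V=6, E=10, F=6) along a 3-gon: merge 3 vertices and 3 edges, delete both glued faces → V=14, E=34, F=22.
Attach a regular tetrahedron (V=4, E=6, F=4) along a 3-gon: merge 3 vertices and 3 edges, delete both glued faces → V=15, E=37, F=24.
Attach a triangular bipyramid (V=5, E=9, F=6) along a 3-gon: merge 3 vertices and 3 edges, delete both glued faces → V=17, E=43, F=28.
Check: V − E + F = 17 − 43 + 28 = 2.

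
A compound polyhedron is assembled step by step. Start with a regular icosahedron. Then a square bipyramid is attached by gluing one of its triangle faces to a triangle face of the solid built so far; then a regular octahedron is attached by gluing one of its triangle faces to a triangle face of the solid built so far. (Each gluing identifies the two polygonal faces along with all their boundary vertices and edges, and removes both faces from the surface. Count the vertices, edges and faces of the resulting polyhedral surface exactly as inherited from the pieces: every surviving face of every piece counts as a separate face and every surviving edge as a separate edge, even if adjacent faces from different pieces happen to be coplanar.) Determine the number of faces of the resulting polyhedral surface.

32

A regular icosahedron: V=12, E=30, F=20.
Attach a square bipyramid (V=6, E=12, F=8) along a 3-gon: merge 3 vertices and 3 edges, delete both glued faces → V=15, E=39, F=26.
Attach a regular octahedron (V=6, E=12, F=8) along a 3-gon: merge 3 vertices and 3 edges, delete both glued faces → V=18, E=48, F=32.
Check: V − E + F = 18 − 48 + 32 = 2.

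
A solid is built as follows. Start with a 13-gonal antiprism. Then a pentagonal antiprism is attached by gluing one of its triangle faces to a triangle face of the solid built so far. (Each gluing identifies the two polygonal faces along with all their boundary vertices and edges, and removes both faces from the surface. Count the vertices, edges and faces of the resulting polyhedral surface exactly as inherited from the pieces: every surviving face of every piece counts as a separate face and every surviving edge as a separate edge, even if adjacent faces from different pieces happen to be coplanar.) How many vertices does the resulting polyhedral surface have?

33

A 13-gonal antiprism: V=26, E=52, F=28.
Attach a pentagonal antiprism (V=10, E=20, F=12) along a 3-gon: merge 3 vertices and 3 edges, delete both glued faces → V=33, E=69, F=38.
Check: V − E + F = 33 − 69 + 38 = 2.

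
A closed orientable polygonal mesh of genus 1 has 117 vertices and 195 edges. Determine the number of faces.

For a closed orientable surface of genus 1, χ = 2 − 2·1 = 0.
F = 0 − V + E = 0 − 117 + 195 = 78.

78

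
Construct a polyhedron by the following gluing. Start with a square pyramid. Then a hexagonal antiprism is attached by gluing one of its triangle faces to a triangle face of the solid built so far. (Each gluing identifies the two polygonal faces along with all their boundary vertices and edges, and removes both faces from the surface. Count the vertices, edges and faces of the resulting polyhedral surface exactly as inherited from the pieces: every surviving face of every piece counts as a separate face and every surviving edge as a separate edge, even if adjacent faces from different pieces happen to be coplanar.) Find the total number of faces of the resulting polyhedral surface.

A square pyramid: V=5, E=8, F=5.
Attach a hexagonal antiprism (V=12, E=24, F=14) along a 3-gon: merge 3 vertices and 3 edges, delete both glued faces → V=14, E=29, F=17.
Check: V − E + F = 14 − 29 + 17 = 2.

17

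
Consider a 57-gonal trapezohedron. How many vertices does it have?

116

The n-trapezohedron (dual of the n-antiprism) has V = 2·57 + 2 = 116, E = 4·57 = 228, F = 2·57 = 114.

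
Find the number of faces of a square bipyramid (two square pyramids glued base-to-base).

A bipyramid over an n-gon has 2n triangular faces and n + 2 vertices: V = 4 + 2 = 6, E = 3·4 = 12, F = 2·4 = 8.

8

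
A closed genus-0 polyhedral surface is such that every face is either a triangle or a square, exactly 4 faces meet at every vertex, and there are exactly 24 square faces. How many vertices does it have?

Let x be the number of triangles; then F = 24 + x.
Edge–face incidences: 2E = 4·24 + 3·x = 96 + 3x.
Every vertex has degree 4, so 4V = 2E.
Euler: V − E + F = 2 ⇒ (2E)/4 − E + (24 + x) = 2.
Multiply by 8: 2·(2E) − 4·(2E) + 8·(24 + x) = 16, i.e. 192 + 8x − 2·(96 + 3x) = 16.
Collecting terms: 2x = 16, so x = 8.
Then 2E = 96 + 3·8 = 120, so E = 60, V = 2E/4 = 30, F = 24 + 8 = 32.

30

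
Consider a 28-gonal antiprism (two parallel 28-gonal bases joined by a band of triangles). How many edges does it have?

An antiprism on an n-gon has two n-gon caps and 2n triangles: V = 2·28 = 56, E = 4·28 = 112, F = 2·28 + 2 = 58.
Check: V − E + F = 56 − 112 + 58 = 2.

112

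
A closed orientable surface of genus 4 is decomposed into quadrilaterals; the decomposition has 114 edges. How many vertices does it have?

51

χ = 2 − 2·4 = -6, and every face is a square so 4F = 2E.
F = 2E/4 = 57. Then V = -6 + E − F = -6 + 114 − 57 = 51.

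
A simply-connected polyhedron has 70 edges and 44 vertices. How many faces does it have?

28

Here V − E + F = 2.
F = 2 − V + E = 2 − 44 + 70 = 28.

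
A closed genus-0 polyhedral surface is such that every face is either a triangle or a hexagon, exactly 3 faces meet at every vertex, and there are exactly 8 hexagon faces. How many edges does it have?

Let x be the number of triangles; then F = 8 + x.
Edge–face incidences: 2E = 6·8 + 3·x = 48 + 3x.
Every vertex has degree 3, so 3V = 2E.
Euler: V − E + F = 2 ⇒ (2E)/3 − E + (8 + x) = 2.
Multiply by 6: 2·(2E) − 3·(2E) + 6·(8 + x) = 12, i.e. 48 + 6x − (48 + 3x) = 12.
Collecting terms: 3x = 12, so x = 4.
Then 2E = 48 + 3·4 = 60, so E = 30, V = 2E/3 = 20, F = 8 + 4 = 12.

30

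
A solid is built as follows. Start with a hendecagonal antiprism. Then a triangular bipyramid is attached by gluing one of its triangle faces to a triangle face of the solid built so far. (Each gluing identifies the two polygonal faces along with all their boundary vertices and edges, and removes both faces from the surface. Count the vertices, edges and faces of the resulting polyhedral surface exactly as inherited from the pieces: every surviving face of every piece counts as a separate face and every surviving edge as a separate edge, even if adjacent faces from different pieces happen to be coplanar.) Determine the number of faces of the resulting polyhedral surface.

A hendecagonal antiprism: V=22, E=44, F=24.
Attach a triangular bipyramid (V=5, E=9, F=6) along a 3-gon: merge 3 vertices and 3 edges, delete both glued faces → V=24, E=50, F=28.
Check: V − E + F = 24 − 50 + 28 = 2.

28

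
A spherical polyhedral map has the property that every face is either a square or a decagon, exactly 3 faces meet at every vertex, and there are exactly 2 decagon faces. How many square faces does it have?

10

Let x be the number of squares; then F = 2 + x.
Edge–face incidences: 2E = 10·2 + 4·x = 20 + 4x.
Every vertex has degree 3, so 3V = 2E.
Euler: V − E + F = 2 ⇒ (2E)/3 − E + (2 + x) = 2.
Multiply by 6: 2·(2E) − 3·(2E) + 6·(2 + x) = 12, i.e. 12 + 6x − (20 + 4x) = 12.
Collecting terms: 2x − 8 = 12, so 2x = 20, so x = 10.
Then 2E = 20 + 4·10 = 60, so E = 30, V = 2E/3 = 20, F = 2 + 10 = 12.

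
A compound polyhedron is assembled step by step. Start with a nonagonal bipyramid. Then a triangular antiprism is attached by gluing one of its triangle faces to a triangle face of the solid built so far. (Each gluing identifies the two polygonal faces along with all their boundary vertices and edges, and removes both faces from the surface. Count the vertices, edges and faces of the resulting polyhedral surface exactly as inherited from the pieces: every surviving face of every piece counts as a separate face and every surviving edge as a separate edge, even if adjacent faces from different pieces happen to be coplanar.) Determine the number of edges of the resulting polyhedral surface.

A nonagonal bipyramid: V=11, E=27, F=18.
Attach a triangular antiprism (V=6, E=12, F=8) along a 3-gon: merge 3 vertices and 3 edges, delete both glued faces → V=14, E=36, F=24.
Check: V − E + F = 14 − 36 + 24 = 2.

36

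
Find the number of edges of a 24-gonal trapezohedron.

96

The n-trapezohedron (dual of the n-antiprism) has V = 2·24 + 2 = 50, E = 4·24 = 96, F = 2·24 = 48.
Check: V − E + F = 50 − 96 + 48 = 2.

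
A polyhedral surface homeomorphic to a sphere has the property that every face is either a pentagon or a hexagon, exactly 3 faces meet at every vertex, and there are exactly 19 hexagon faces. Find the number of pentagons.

Let x be the number of pentagons; then F = 19 + x.
Edge–face incidences: 2E = 6·19 + 5·x = 114 + 5x.
Every vertex has degree 3, so 3V = 2E.
Euler: V − E + F = 2 ⇒ (2E)/3 − E + (19 + x) = 2.
Multiply by 6: 2·(2E) − 3·(2E) + 6·(19 + x) = 12, i.e. 114 + 6x − (114 + 5x) = 12.
Collecting terms: x = 12.
Then 2E = 114 + 5·12 = 174, so E = 87, V = 2E/3 = 58, F = 19 + 12 = 31.

12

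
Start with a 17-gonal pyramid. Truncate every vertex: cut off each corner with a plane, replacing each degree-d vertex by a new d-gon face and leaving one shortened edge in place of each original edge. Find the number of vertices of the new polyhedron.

The base solid has V = 18, E = 34, F = 18.
Truncation replaces each original edge-end by a new vertex, so V′ = 2E = 68.
Each original edge survives, and each old vertex of degree d contributes d new edges; summing degrees gives Σd = 2E, so E′ = E + 2E = 3E = 102.
Each original face survives and each original vertex becomes one new face: F′ = F + V = 36.

68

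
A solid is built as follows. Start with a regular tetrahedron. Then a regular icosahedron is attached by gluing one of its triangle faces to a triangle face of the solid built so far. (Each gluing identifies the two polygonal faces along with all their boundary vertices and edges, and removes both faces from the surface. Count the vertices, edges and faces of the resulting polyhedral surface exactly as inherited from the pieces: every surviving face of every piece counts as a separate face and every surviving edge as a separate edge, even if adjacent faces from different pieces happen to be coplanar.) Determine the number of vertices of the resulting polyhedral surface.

A regular tetrahedron: V=4, E=6, F=4.
Attach a regular icosahedron (V=12, E=30, F=20) along a 3-gon: merge 3 vertices and 3 edges, delete both glued faces → V=13, E=33, F=22.
Check: V − E + F = 13 − 33 + 22 = 2.

13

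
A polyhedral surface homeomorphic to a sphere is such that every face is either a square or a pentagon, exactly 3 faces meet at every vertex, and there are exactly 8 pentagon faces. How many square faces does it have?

2

Let x be the number of squares; then F = 8 + x.
Edge–face incidences: 2E = 5·8 + 4·x = 40 + 4x.
Every vertex has degree 3, so 3V = 2E.
Euler: V − E + F = 2 ⇒ (2E)/3 − E + (8 + x) = 2.
Multiply by 6: 2·(2E) − 3·(2E) + 6·(8 + x) = 12, i.e. 48 + 6x − (40 + 4x) = 12.
Collecting terms: 2x + 8 = 12, so 2x = 4, so x = 2.
Then 2E = 40 + 4·2 = 48, so E = 24, V = 2E/3 = 16, F = 8 + 2 = 10.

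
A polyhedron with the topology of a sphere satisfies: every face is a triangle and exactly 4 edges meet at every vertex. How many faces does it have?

8

Each face has 3 edges and each edge borders two faces, so 2E = 3F.
Each vertex has degree 4, so 4V = 2E and hence V = 3F/4.
Euler: V − E + F = 2 ⇒ (3F/4) − (3F/2) + F = 2.
Multiply by 8: (6 − 12 + 8)F = 16, i.e. 2F = 16.
So F = 8, E = 3·8/2 = 12, V = 3·8/4 = 6.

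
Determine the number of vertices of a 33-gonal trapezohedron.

The n-trapezohedron (dual of the n-antiprism) has V = 2·33 + 2 = 68, E = 4·33 = 132, F = 2·33 = 66.

68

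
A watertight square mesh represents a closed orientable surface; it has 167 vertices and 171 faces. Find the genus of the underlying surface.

Every face is a square, so 2E = 4·171 = 684, giving E = 342.
χ = V − E + F = 167 − 342 + 171 = -4.
For a closed orientable surface χ = 2 − 2g, so g = (2 − (-4))/2 = 3.

3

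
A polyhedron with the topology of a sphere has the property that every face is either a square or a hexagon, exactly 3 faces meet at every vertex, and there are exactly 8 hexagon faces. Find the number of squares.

Let x be the number of squares; then F = 8 + x.
Edge–face incidences: 2E = 6·8 + 4·x = 48 + 4x.
Every vertex has degree 3, so 3V = 2E.
Euler: V − E + F = 2 ⇒ (2E)/3 − E + (8 + x) = 2.
Multiply by 6: 2·(2E) − 3·(2E) + 6·(8 + x) = 12, i.e. 48 + 6x − (48 + 4x) = 12.
Collecting terms: 2x = 12, so x = 6.
Then 2E = 48 + 4·6 = 72, so E = 36, V = 2E/3 = 24, F = 8 + 6 = 14.

6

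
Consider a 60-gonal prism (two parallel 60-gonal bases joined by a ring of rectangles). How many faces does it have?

62

A prism on an n-gon has two n-gon bases and n rectangular sides: V = 2·60 = 120, E = 3·60 = 180, F = 60 + 2 = 62.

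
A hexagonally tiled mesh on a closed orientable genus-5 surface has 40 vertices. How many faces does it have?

24

χ = 2 − 2·5 = -8, and every face is a hexagon so 6F = 2E.
V − E + F = -8 with E = 6F/2 gives 40 − (6/2 − 1)·F = -8, so F = 24 and E = 72.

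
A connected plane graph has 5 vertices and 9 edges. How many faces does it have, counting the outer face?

6

Euler's formula for a connected plane graph: V − E + F = 2, so F = 2 − 5 + 9 = 6.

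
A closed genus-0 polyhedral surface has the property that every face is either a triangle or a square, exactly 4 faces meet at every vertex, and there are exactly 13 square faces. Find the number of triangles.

Let x be the number of triangles; then F = 13 + x.
Edge–face incidences: 2E = 4·13 + 3·x = 52 + 3x.
Every vertex has degree 4, so 4V = 2E.
Euler: V − E + F = 2 ⇒ (2E)/4 − E + (13 + x) = 2.
Multiply by 8: 2·(2E) − 4·(2E) + 8·(13 + x) = 16, i.e. 104 + 8x − 2·(52 + 3x) = 16.
Collecting terms: 2x = 16, so x = 8.
Then 2E = 52 + 3·8 = 76, so E = 38, V = 2E/4 = 19, F = 13 + 8 = 21.

8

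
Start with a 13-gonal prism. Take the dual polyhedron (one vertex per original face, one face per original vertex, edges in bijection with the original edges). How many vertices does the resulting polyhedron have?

15

The base solid has V = 26, E = 39, F = 15.
The dual swaps V and F and preserves E: V′ = F = 15, E′ = E = 39, F′ = V = 26.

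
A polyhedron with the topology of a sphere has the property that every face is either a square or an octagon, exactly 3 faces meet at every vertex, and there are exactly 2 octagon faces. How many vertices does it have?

16

Let x be the number of squares; then F = 2 + x.
Edge–face incidences: 2E = 8·2 + 4·x = 16 + 4x.
Every vertex has degree 3, so 3V = 2E.
Euler: V − E + F = 2 ⇒ (2E)/3 − E + (2 + x) = 2.
Multiply by 6: 2·(2E) − 3·(2E) + 6·(2 + x) = 12, i.e. 12 + 6x − (16 + 4x) = 12.
Collecting terms: 2x − 4 = 12, so 2x = 16, so x = 8.
Then 2E = 16 + 4·8 = 48, so E = 24, V = 2E/3 = 16, F = 2 + 8 = 10.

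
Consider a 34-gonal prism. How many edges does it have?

A prism on an n-gon has two n-gon bases and n rectangular sides: V = 2·34 = 68, E = 3·34 = 102, F = 34 + 2 = 36.
Check: V − E + F = 68 − 102 + 36 = 2.

102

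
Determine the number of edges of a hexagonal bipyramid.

18

A bipyramid over an n-gon has 2n triangular faces and n + 2 vertices: V = 6 + 2 = 8, E = 3·6 = 18, F = 2·6 = 12.
Check: V − E + F = 8 − 18 + 12 = 2.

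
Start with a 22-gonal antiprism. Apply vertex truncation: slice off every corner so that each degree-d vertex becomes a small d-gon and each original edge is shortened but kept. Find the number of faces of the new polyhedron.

90

The base solid has V = 44, E = 88, F = 46.
Truncation replaces each original edge-end by a new vertex, so V′ = 2E = 176.
Each original edge survives, and each old vertex of degree d contributes d new edges; summing degrees gives Σd = 2E, so E′ = E + 2E = 3E = 264.
Each original face survives and each original vertex becomes one new face: F′ = F + V = 90.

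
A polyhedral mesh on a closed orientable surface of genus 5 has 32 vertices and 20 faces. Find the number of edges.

For a closed orientable surface of genus 5, χ = 2 − 2·5 = -8.
E = V + F − (-8) = 32 + 20 − (-8) = 60.

60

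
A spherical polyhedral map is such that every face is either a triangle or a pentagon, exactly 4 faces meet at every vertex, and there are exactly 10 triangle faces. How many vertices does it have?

10

Let x be the number of pentagons; then F = 10 + x.
Edge–face incidences: 2E = 3·10 + 5·x = 30 + 5x.
Every vertex has degree 4, so 4V = 2E.
Euler: V − E + F = 2 ⇒ (2E)/4 − E + (10 + x) = 2.
Multiply by 8: 2·(2E) − 4·(2E) + 8·(10 + x) = 16, i.e. 80 + 8x − 2·(30 + 5x) = 16.
Collecting terms: −2x + 20 = 16, so −2x = −4, so x = 2.
Then 2E = 30 + 5·2 = 40, so E = 20, V = 2E/4 = 10, F = 10 + 2 = 12.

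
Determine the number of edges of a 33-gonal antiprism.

An antiprism on an n-gon has two n-gon caps and 2n triangles: V = 2·33 = 66, E = 4·33 = 132, F = 2·33 + 2 = 68.

132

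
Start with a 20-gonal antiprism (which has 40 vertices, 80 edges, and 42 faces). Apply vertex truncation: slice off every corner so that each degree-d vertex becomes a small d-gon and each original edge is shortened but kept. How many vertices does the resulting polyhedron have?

Truncation replaces each original edge-end by a new vertex, so V′ = 2E = 160.
Each original edge survives, and each old vertex of degree d contributes d new edges; summing degrees gives Σd = 2E, so E′ = E + 2E = 3E = 240.
Each original face survives and each original vertex becomes one new face: F′ = F + V = 82.

160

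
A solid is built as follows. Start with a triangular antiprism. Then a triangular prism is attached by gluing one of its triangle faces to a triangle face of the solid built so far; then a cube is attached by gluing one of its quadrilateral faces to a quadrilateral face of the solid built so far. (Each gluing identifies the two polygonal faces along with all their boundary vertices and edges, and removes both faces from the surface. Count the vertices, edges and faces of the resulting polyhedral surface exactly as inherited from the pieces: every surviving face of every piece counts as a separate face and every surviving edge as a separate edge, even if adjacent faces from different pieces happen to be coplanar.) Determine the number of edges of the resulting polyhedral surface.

26

A triangular antiprism: V=6, E=12, F=8.
Attach a triangular prism (V=6, E=9, F=5) along a 3-gon: merge 3 vertices and 3 edges, delete both glued faces → V=9, E=18, F=11.
Attach a cube (V=8, E=12, F=6) along a 4-gon: merge 4 vertices and 4 edges, delete both glued faces → V=13, E=26, F=15.
Check: V − E + F = 13 − 26 + 15 = 2.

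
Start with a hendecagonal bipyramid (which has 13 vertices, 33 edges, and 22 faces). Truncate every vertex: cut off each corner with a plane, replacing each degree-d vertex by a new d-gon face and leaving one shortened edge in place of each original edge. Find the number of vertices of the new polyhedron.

Truncation replaces each original edge-end by a new vertex, so V′ = 2E = 66.
Each original edge survives, and each old vertex of degree d contributes d new edges; summing degrees gives Σd = 2E, so E′ = E + 2E = 3E = 99.
Each original face survives and each original vertex becomes one new face: F′ = F + V = 35.

66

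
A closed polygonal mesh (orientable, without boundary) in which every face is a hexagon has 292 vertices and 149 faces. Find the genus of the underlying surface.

Every face is a hexagon, so 2E = 6·149 = 894, giving E = 447.
χ = V − E + F = 292 − 447 + 149 = -6.
For a closed orientable surface χ = 2 − 2g, so g = (2 − (-6))/2 = 4.

4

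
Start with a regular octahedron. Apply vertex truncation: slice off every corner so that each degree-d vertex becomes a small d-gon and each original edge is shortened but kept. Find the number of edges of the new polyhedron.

36

The base solid has V = 6, E = 12, F = 8.
Truncation replaces each original edge-end by a new vertex, so V′ = 2E = 24.
Each original edge survives, and each old vertex of degree d contributes d new edges; summing degrees gives Σd = 2E, so E′ = E + 2E = 3E = 36.
Each original face survives and each original vertex becomes one new face: F′ = F + V = 14.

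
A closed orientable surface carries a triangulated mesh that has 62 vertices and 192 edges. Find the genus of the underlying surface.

2

Every face is a triangle and each edge borders two faces, so 3F = 2·192, giving F = 128.
χ = V − E + F = 62 − 192 + 128 = -2.
For a closed orientable surface χ = 2 − 2g, so g = (2 − (-2))/2 = 2.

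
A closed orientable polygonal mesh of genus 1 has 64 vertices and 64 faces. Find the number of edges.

For a closed orientable surface of genus 1, χ = 2 − 2·1 = 0.
E = V + F − (0) = 64 + 64 − (0) = 128.

128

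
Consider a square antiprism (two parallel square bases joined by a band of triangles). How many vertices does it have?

An antiprism on an n-gon has two n-gon caps and 2n triangles: V = 2·4 = 8, E = 4·4 = 16, F = 2·4 + 2 = 10.

8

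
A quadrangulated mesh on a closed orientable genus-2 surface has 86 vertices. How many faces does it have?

χ = 2 − 2·2 = -2, and every face is a square so 4F = 2E.
V − E + F = -2 with E = 4F/2 gives 86 − (4/2 − 1)·F = -2, so F = 88 and E = 176.

88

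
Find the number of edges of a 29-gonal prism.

A prism on an n-gon has two n-gon bases and n rectangular sides: V = 2·29 = 58, E = 3·29 = 87, F = 29 + 2 = 31.

87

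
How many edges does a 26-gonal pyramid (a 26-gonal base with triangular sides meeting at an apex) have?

52

A pyramid on an n-gon base has one n-gon and n triangles: V = 26 + 1 = 27, E = 2·26 = 52, F = 26 + 1 = 27.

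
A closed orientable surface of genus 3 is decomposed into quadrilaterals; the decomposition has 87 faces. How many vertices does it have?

83

χ = 2 − 2·3 = -4, and every face is a square so 4F = 2E.
E = 4·87/2 = 174. Then V = -4 + E − F = -4 + 174 − 87 = 83.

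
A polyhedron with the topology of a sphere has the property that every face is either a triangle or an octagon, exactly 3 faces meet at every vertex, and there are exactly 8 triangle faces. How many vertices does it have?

Let x be the number of octagons; then F = 8 + x.
Edge–face incidences: 2E = 3·8 + 8·x = 24 + 8x.
Every vertex has degree 3, so 3V = 2E.
Euler: V − E + F = 2 ⇒ (2E)/3 − E + (8 + x) = 2.
Multiply by 6: 2·(2E) − 3·(2E) + 6·(8 + x) = 12, i.e. 48 + 6x − (24 + 8x) = 12.
Collecting terms: −2x + 24 = 12, so −2x = −12, so x = 6.
Then 2E = 24 + 8·6 = 72, so E = 36, V = 2E/3 = 24, F = 8 + 6 = 14.

24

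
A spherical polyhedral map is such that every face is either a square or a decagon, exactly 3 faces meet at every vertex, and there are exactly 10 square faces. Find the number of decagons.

2

Let x be the number of decagons; then F = 10 + x.
Edge–face incidences: 2E = 4·10 + 10·x = 40 + 10x.
Every vertex has degree 3, so 3V = 2E.
Euler: V − E + F = 2 ⇒ (2E)/3 − E + (10 + x) = 2.
Multiply by 6: 2·(2E) − 3·(2E) + 6·(10 + x) = 12, i.e. 60 + 6x − (40 + 10x) = 12.
Collecting terms: −4x + 20 = 12, so −4x = −8, so x = 2.
Then 2E = 40 + 10·2 = 60, so E = 30, V = 2E/3 = 20, F = 10 + 2 = 12.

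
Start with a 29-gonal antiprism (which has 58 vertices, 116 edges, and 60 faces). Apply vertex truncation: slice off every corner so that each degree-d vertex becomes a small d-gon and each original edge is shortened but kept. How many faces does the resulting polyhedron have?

Truncation replaces each original edge-end by a new vertex, so V′ = 2E = 232.
Each original edge survives, and each old vertex of degree d contributes d new edges; summing degrees gives Σd = 2E, so E′ = E + 2E = 3E = 348.
Each original face survives and each original vertex becomes one new face: F′ = F + V = 118.

118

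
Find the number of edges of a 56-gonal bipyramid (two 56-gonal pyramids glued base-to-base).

168

A bipyramid over an n-gon has 2n triangular faces and n + 2 vertices: V = 56 + 2 = 58, E = 3·56 = 168, F = 2·56 = 112.
Check: V − E + F = 58 − 168 + 112 = 2.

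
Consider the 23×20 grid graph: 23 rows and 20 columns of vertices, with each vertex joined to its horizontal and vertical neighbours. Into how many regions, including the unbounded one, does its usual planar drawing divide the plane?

The grid has V = 23·20 = 460 vertices and E = 23·19 + 20·22 = 877 edges.
F = 2 − V + E = 2 − 460 + 877 = 419.

419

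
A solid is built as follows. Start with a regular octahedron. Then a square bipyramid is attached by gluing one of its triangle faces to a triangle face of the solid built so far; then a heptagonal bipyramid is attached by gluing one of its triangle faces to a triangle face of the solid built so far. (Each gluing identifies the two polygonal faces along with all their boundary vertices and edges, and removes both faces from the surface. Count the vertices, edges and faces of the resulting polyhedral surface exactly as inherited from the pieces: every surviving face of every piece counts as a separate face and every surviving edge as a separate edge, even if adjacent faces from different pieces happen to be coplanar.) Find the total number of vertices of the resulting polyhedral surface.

A regular octahedron: V=6, E=12, F=8.
Attach a square bipyramid (V=6, E=12, F=8) along a 3-gon: merge 3 vertices and 3 edges, delete both glued faces → V=9, E=21, F=14.
Attach a heptagonal bipyramid (V=9, E=21, F=14) along a 3-gon: merge 3 vertices and 3 edges, delete both glued faces → V=15, E=39, F=26.
Check: V − E + F = 15 − 39 + 26 = 2.

15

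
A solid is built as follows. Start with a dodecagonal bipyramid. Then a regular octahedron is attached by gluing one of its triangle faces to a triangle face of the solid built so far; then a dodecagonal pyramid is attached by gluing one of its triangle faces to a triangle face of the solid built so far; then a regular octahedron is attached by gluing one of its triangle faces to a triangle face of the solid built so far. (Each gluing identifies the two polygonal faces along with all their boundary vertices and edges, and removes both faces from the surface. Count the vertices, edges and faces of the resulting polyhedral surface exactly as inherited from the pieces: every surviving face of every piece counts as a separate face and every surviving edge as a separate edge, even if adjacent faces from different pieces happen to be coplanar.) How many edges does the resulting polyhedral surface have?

75

A dodecagonal bipyramid: V=14, E=36, F=24.
Attach a regular octahedron (V=6, E=12, F=8) along a 3-gon: merge 3 vertices and 3 edges, delete both glued faces → V=17, E=45, F=30.
Attach a dodecagonal pyramid (V=13, E=24, F=13) along a 3-gon: merge 3 vertices and 3 edges, delete both glued faces → V=27, E=66, F=41.
Attach a regular octahedron (V=6, E=12, F=8) along a 3-gon: merge 3 vertices and 3 edges, delete both glued faces → V=30, E=75, F=47.
Check: V − E + F = 30 − 75 + 47 = 2.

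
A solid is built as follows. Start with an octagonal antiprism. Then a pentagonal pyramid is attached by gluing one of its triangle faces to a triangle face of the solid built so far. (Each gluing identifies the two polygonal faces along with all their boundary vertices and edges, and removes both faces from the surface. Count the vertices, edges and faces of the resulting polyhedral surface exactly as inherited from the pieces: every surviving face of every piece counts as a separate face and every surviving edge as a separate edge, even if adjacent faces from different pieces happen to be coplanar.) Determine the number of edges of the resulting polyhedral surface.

An octagonal antiprism: V=16, E=32, F=18.
Attach a pentagonal pyramid (V=6, E=10, F=6) along a 3-gon: merge 3 vertices and 3 edges, delete both glued faces → V=19, E=39, F=22.
Check: V − E + F = 19 − 39 + 22 = 2.

39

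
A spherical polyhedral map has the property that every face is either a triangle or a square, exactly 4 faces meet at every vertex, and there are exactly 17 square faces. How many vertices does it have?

23

Let x be the number of triangles; then F = 17 + x.
Edge–face incidences: 2E = 4·17 + 3·x = 68 + 3x.
Every vertex has degree 4, so 4V = 2E.
Euler: V − E + F = 2 ⇒ (2E)/4 − E + (17 + x) = 2.
Multiply by 8: 2·(2E) − 4·(2E) + 8·(17 + x) = 16, i.e. 136 + 8x − 2·(68 + 3x) = 16.
Collecting terms: 2x = 16, so x = 8.
Then 2E = 68 + 3·8 = 92, so E = 46, V = 2E/4 = 23, F = 17 + 8 = 25.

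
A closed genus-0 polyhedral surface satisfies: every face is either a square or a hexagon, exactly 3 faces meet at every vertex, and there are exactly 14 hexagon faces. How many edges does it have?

Let x be the number of squares; then F = 14 + x.
Edge–face incidences: 2E = 6·14 + 4·x = 84 + 4x.
Every vertex has degree 3, so 3V = 2E.
Euler: V − E + F = 2 ⇒ (2E)/3 − E + (14 + x) = 2.
Multiply by 6: 2·(2E) − 3·(2E) + 6·(14 + x) = 12, i.e. 84 + 6x − (84 + 4x) = 12.
Collecting terms: 2x = 12, so x = 6.
Then 2E = 84 + 4·6 = 108, so E = 54, V = 2E/3 = 36, F = 14 + 6 = 20.

54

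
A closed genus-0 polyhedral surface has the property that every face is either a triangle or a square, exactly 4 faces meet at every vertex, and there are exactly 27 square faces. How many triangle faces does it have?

Let x be the number of triangles; then F = 27 + x.
Edge–face incidences: 2E = 4·27 + 3·x = 108 + 3x.
Every vertex has degree 4, so 4V = 2E.
Euler: V − E + F = 2 ⇒ (2E)/4 − E + (27 + x) = 2.
Multiply by 8: 2·(2E) − 4·(2E) + 8·(27 + x) = 16, i.e. 216 + 8x − 2·(108 + 3x) = 16.
Collecting terms: 2x = 16, so x = 8.
Then 2E = 108 + 3·8 = 132, so E = 66, V = 2E/4 = 33, F = 27 + 8 = 35.

8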